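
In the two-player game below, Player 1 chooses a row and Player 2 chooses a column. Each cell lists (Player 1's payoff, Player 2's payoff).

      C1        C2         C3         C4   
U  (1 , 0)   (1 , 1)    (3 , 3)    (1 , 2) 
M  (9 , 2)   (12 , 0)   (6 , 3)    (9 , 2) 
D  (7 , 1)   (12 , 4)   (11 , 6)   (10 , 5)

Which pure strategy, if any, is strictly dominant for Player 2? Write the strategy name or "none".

C3

C3 vs C1: U: 3>0, M: 3>2, D: 6>1.
C3 vs C2: U: 3>1, M: 3>0, D: 6>4.
C3 vs C4: U: 3>2, M: 3>2, D: 6>5.
C3 strictly beats every other strategy against every opponent action, so it is strictly dominant.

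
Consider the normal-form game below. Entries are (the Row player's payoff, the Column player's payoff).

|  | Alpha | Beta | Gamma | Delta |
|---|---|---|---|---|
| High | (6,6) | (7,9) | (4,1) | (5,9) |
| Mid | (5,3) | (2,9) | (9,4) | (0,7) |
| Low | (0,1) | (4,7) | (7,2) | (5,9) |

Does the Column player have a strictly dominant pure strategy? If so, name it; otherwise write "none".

none

Alpha fails to dominate Beta at High (6<9).
Beta fails to dominate Delta at High (9=9).
Gamma fails to dominate Alpha at High (1<6).
Delta fails to dominate Beta at High (9=9).
No single strategy dominates all the others.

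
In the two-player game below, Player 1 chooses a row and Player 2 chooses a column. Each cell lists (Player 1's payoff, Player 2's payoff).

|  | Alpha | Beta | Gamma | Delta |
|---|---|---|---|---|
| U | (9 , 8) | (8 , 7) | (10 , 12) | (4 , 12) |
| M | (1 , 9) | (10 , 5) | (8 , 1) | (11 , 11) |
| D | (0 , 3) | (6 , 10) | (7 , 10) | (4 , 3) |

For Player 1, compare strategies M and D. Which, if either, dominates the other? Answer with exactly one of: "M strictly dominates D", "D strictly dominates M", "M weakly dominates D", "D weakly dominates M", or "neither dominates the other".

M strictly dominates D

Compare M to D across each opponent action: Alpha: 1>0, Beta: 10>6, Gamma: 8>7, Delta: 11>4.
M gives a strictly higher payoff against each opponent action, so M strictly dominates D.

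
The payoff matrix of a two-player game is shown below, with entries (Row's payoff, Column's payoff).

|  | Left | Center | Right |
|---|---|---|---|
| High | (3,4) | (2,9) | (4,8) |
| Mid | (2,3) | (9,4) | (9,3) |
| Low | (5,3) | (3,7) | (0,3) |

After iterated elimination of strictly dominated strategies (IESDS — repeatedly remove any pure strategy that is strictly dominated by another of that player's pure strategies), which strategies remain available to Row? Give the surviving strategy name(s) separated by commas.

Column's strategy Left is strictly dominated by Center (High: 9>4, Mid: 4>3, Low: 7>3) and is removed.
Row High is eliminated: Mid beats it against every remaining column (Center: 9>2, Right: 9>4).
For Row, Mid strictly dominates Low on the remaining columns (Center: 9>3, Right: 9>0); eliminate Low.
Column's strategy Right is strictly dominated by Center (Mid: 4>3) and is removed.
Among the remaining strategies, none is strictly dominated by another pure strategy of the same player, so the elimination stops.
Surviving strategies — Row: {Mid}; Column: {Center}.

Mid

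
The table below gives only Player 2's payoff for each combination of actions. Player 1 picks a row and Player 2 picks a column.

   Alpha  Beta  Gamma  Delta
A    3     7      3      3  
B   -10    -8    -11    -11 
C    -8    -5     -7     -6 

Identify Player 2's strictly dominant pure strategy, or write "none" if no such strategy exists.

Beta

Beta vs Alpha: A: 7>3, B: -8>-10, C: -5>-8.
Beta vs Gamma: A: 7>3, B: -8>-11, C: -5>-7.
Beta vs Delta: A: 7>3, B: -8>-11, C: -5>-6.
Beta strictly beats every other strategy against every opponent action, so it is strictly dominant.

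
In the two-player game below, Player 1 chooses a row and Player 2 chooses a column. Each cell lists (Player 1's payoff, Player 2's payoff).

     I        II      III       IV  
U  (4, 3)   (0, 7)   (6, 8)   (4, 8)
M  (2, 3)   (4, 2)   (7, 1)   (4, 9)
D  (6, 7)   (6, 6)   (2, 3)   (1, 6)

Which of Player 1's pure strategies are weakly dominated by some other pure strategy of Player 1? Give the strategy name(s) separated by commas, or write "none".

U is not dominated — it holds its own against M at I (4>2); D at III (6>2).
M: no other strategy beats it everywhere (U at II (4>0); D at III (7>2)).
Nothing dominates D: U at I (6>4); M at I (6>2).

none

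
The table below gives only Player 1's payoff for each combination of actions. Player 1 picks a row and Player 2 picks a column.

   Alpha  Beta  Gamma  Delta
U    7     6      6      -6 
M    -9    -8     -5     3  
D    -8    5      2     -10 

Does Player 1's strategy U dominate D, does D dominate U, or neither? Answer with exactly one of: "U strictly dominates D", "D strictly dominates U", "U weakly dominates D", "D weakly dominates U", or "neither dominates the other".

U's payoffs vs D's, by Player 2's action — Alpha: 7>-8, Beta: 6>5, Gamma: 6>2, Delta: -6>-10.
Every comparison favours U, so U strictly dominates D.

U strictly dominates D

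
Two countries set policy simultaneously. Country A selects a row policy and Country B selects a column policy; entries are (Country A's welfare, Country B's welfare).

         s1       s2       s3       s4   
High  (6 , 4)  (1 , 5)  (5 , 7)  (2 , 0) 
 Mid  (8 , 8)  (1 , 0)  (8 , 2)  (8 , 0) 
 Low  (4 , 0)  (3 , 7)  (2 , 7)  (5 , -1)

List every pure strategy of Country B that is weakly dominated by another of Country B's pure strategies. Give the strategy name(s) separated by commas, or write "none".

s1: no other strategy beats it everywhere (s2 at Mid (8>0); s3 at Mid (8>2); s4 at High (4>0)).
s2: dominated, since s3 does at least as well everywhere (High: 7>5, Mid: 2>0, Low: 7=7).
Nothing dominates s3: s1 at High (7>4); s2 at High (7>5); s4 at High (7>0).
s1 weakly dominates s4 — High: 4>0, Mid: 8>0, Low: 0>-1.

s2, s4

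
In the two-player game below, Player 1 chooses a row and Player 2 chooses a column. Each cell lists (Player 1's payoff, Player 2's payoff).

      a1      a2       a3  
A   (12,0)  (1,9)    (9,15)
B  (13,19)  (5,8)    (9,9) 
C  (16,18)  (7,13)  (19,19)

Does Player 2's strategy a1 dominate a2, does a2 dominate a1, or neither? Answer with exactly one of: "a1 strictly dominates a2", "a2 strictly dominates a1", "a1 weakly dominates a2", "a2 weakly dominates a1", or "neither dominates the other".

neither dominates the other

a1's payoffs vs a2's, by Player 1's action — A: 0<9, B: 19>8, C: 18>13.
a1 does better at B, C but worse at A; neither strategy dominates the other.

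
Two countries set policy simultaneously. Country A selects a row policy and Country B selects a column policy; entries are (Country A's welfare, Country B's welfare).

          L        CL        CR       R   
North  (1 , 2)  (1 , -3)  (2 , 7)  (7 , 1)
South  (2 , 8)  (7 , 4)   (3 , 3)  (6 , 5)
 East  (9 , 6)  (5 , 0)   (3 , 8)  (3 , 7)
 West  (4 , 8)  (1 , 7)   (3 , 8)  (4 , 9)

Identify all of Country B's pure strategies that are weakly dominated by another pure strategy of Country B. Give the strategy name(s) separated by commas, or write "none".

L is not dominated — it holds its own against CL at North (2>-3); CR at South (8>3); R at North (2>1).
L weakly dominates CL — North: 2>-3, South: 8>4, East: 6>0, West: 8>7.
CR is not dominated — it holds its own against L at North (7>2); CL at North (7>-3); R at North (7>1).
R: no other strategy beats it everywhere (L at East (7>6); CL at North (1>-3); CR at South (5>3)).

CL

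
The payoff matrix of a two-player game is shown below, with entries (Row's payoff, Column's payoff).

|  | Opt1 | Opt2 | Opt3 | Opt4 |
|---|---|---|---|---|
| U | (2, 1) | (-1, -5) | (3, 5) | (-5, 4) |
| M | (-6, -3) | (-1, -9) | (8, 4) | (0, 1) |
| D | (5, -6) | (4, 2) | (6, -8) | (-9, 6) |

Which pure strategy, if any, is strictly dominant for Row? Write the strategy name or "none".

U fails to dominate M at Opt2 (-1=-1).
M fails to dominate U at Opt1 (-6<2).
D fails to dominate U at Opt4 (-9<-5).
No single strategy dominates all the others.

none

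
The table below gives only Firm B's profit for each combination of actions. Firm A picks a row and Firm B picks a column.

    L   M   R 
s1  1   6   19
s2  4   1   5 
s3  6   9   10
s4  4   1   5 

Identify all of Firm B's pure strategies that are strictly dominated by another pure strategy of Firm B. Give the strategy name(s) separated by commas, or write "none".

L, M

R strictly dominates L — s1: 19>1, s2: 5>4, s3: 10>6, s4: 5>4.
M is strictly dominated by R (s1: 19>6, s2: 5>1, s3: 10>9, s4: 5>1).
R: no other strategy beats it everywhere (L at s1 (19>1); M at s1 (19>6)).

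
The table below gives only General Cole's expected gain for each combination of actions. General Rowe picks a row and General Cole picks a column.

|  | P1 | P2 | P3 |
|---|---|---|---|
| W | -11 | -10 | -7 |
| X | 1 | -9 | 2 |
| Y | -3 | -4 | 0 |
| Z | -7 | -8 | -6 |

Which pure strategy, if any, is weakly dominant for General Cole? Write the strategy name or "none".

P3

P3 vs P1: W: -7>-11, X: 2>1, Y: 0>-3, Z: -6>-7.
P3 vs P2: W: -7>-10, X: 2>-9, Y: 0>-4, Z: -6>-8.
P3 is at least as good as every other strategy against every opponent action, so it is weakly dominant.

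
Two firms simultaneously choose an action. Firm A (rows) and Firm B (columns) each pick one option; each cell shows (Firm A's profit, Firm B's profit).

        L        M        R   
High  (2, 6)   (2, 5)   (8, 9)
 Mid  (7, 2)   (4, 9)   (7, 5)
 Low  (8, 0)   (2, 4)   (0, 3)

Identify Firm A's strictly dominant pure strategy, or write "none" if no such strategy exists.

High fails to dominate Mid at L (2<7).
Mid fails to dominate High at R (7<8).
Low fails to dominate High at M (2=2).
No single strategy dominates all the others.

none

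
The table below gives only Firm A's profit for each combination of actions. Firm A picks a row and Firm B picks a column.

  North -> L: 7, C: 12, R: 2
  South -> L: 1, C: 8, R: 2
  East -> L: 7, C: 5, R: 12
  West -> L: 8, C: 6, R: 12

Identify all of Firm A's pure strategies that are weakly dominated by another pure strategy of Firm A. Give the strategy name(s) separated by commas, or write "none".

North is not dominated — it holds its own against South at L (7>1); East at C (12>5); West at C (12>6).
South: dominated, since North does at least as well everywhere (L: 7>1, C: 12>8, R: 2=2).
East is weakly dominated by West (L: 8>7, C: 6>5, R: 12=12).
West is not dominated — it holds its own against North at L (8>7); South at L (8>1); East at L (8>7).

South, East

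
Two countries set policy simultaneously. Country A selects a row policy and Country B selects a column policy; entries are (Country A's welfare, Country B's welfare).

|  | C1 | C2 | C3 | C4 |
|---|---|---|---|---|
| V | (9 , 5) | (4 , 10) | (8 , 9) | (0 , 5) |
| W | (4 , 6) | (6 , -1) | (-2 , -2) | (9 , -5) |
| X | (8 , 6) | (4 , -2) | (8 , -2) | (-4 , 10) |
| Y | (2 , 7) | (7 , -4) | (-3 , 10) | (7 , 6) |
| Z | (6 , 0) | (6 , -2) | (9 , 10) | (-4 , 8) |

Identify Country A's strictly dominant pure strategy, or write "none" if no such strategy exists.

none

V fails to dominate W at C2 (4<6).
W fails to dominate V at C1 (4<9).
X fails to dominate V at C1 (8<9).
Y fails to dominate V at C1 (2<9).
Z fails to dominate V at C1 (6<9).
No single strategy dominates all the others.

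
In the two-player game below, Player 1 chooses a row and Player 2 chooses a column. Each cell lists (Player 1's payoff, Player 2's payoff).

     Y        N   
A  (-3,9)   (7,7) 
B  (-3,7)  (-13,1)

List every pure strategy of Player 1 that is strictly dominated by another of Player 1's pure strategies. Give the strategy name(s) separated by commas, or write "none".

none

A is not dominated — it holds its own against B at Y (-3=-3).
B: no other strategy beats it everywhere (A at Y (-3=-3)).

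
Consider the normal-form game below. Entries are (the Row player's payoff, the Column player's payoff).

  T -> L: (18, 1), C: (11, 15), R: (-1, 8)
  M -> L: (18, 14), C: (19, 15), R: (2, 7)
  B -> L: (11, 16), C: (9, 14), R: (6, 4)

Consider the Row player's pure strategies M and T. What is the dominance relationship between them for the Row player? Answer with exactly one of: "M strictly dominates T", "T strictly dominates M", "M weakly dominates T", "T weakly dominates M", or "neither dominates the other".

M weakly dominates T

Compare M to T across every action of the Column player: L: 18=18, C: 19>11, R: 2>-1.
M is at least as good everywhere and strictly better somewhere (tied only at L), so M weakly but not strictly dominates T.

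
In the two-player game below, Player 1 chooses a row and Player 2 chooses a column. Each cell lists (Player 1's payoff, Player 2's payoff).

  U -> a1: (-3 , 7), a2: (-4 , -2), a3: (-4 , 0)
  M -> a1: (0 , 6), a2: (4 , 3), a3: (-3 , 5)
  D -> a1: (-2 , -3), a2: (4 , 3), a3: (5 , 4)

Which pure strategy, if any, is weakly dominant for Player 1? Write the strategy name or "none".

U fails to dominate M at a1 (-3<0).
M fails to dominate D at a3 (-3<5).
D fails to dominate M at a1 (-2<0).
No single strategy dominates all the others.

none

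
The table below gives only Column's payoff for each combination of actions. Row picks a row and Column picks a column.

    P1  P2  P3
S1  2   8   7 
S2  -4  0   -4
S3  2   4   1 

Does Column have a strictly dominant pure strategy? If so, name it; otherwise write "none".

P2 vs P1: S1: 8>2, S2: 0>-4, S3: 4>2.
P2 vs P3: S1: 8>7, S2: 0>-4, S3: 4>1.
P2 strictly beats every other strategy against every opponent action, so it is strictly dominant.

P2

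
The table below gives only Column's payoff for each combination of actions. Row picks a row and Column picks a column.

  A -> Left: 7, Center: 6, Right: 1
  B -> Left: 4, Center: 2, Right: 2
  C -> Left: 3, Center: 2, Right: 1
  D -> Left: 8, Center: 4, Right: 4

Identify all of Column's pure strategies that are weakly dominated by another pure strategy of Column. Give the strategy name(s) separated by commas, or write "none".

Center, Right

Left is not dominated — it holds its own against Center at A (7>6); Right at A (7>1).
Center is weakly dominated by Left (A: 7>6, B: 4>2, C: 3>2, D: 8>4).
Right is weakly dominated by Left (A: 7>1, B: 4>2, C: 3>1, D: 8>4).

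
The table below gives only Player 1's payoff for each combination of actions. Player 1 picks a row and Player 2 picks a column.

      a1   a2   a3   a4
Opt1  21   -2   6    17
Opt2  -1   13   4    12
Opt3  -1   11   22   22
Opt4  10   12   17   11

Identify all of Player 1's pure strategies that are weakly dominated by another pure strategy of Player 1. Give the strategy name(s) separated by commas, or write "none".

none

Opt1: no other strategy beats it everywhere (Opt2 at a1 (21>-1); Opt3 at a1 (21>-1); Opt4 at a1 (21>10)).
Opt2 is not dominated — it holds its own against Opt1 at a2 (13>-2); Opt3 at a2 (13>11); Opt4 at a2 (13>12).
Nothing dominates Opt3: Opt1 at a2 (11>-2); Opt2 at a3 (22>4); Opt4 at a3 (22>17).
Nothing dominates Opt4: Opt1 at a2 (12>-2); Opt2 at a1 (10>-1); Opt3 at a1 (10>-1).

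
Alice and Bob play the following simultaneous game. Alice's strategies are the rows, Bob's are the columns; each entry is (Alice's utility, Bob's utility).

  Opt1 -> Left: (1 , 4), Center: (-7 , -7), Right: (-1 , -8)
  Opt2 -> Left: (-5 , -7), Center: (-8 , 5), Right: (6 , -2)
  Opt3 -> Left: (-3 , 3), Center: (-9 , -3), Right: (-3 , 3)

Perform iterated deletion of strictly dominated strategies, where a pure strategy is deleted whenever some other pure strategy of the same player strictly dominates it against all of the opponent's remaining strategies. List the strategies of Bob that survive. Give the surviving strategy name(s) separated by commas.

Row Opt3 is eliminated: Opt1 beats it against every remaining column (Left: 1>-3, Center: -7>-9, Right: -1>-3).
Column Right is eliminated: Center beats it against every remaining row (Opt1: -7>-8, Opt2: 5>-2).
Alice's strategy Opt2 is strictly dominated by Opt1 (Left: 1>-5, Center: -7>-8) and is removed.
For Bob, Left strictly dominates Center on the remaining rows (Opt1: 4>-7); eliminate Center.
Among the remaining strategies, none is strictly dominated by another pure strategy of the same player, so the elimination stops.
Surviving strategies — Alice: {Opt1}; Bob: {Left}.

Left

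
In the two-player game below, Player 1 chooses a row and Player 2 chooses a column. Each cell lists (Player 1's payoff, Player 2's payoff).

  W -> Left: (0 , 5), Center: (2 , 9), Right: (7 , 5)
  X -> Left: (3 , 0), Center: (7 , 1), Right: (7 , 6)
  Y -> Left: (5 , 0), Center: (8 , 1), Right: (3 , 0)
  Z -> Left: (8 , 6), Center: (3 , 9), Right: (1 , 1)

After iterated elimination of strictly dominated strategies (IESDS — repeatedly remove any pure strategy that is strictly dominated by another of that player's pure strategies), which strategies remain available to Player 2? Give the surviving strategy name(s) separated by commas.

Center, Right

For Player 2, Center strictly dominates Left on the remaining rows (W: 9>5, X: 1>0, Y: 1>0, Z: 9>6); eliminate Left.
For Player 1, X strictly dominates Z on the remaining columns (Center: 7>3, Right: 7>1); eliminate Z.
Among the remaining strategies, none is strictly dominated by another pure strategy of the same player, so the elimination stops.
Surviving strategies — Player 1: {W, X, Y}; Player 2: {Center, Right}.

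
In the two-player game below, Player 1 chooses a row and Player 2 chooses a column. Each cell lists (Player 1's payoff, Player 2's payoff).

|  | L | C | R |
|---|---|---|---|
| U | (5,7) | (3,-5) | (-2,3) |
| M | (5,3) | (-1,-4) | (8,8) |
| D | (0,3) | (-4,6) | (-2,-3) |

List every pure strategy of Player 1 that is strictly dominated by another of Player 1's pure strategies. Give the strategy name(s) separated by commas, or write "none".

U is not dominated — it holds its own against M at L (5=5); D at L (5>0).
Nothing dominates M: U at L (5=5); D at L (5>0).
D is strictly dominated by M (L: 5>0, C: -1>-4, R: 8>-2).

D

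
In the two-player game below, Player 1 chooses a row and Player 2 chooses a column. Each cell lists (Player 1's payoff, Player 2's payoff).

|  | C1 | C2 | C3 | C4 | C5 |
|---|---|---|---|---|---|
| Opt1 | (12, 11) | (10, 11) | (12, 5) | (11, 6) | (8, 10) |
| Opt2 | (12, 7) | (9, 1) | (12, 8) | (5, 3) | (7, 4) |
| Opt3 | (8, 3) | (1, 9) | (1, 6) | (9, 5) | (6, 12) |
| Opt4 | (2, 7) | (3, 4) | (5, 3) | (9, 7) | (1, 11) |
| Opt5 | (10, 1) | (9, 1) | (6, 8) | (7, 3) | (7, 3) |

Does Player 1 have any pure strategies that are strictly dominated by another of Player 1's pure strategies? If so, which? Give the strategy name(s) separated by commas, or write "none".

Opt3, Opt4, Opt5

Opt1 is not dominated — it holds its own against Opt2 at C1 (12=12); Opt3 at C1 (12>8); Opt4 at C1 (12>2); Opt5 at C1 (12>10).
Opt2: no other strategy beats it everywhere (Opt1 at C1 (12=12); Opt3 at C1 (12>8); Opt4 at C1 (12>2); Opt5 at C1 (12>10)).
Opt3: dominated, since Opt1 does at least as well everywhere (C1: 12>8, C2: 10>1, C3: 12>1, C4: 11>9, C5: 8>6).
Opt4: dominated, since Opt1 does at least as well everywhere (C1: 12>2, C2: 10>3, C3: 12>5, C4: 11>9, C5: 8>1).
Opt5: dominated, since Opt1 does at least as well everywhere (C1: 12>10, C2: 10>9, C3: 12>6, C4: 11>7, C5: 8>7).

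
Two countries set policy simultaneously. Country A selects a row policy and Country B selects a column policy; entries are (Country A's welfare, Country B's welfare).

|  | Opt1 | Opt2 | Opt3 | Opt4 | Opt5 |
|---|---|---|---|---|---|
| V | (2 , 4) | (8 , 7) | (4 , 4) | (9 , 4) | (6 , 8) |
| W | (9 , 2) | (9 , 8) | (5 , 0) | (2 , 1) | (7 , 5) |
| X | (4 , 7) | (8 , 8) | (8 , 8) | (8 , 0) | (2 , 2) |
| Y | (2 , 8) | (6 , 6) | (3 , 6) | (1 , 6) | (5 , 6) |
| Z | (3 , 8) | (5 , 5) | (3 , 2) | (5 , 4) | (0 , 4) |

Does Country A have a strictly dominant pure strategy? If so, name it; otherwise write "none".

V fails to dominate W at Opt1 (2<9).
W fails to dominate V at Opt4 (2<9).
X fails to dominate V at Opt2 (8=8).
Y fails to dominate V at Opt1 (2=2).
Z fails to dominate V at Opt2 (5<8).
No single strategy dominates all the others.

none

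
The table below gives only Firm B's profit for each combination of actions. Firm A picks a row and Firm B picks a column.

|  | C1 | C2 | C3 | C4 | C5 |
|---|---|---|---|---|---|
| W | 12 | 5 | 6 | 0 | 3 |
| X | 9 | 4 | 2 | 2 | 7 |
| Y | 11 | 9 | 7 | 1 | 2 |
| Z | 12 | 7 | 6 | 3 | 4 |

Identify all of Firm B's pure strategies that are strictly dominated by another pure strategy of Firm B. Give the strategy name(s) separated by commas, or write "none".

C2, C3, C4, C5

C1: no other strategy beats it everywhere (C2 at W (12>5); C3 at W (12>6); C4 at W (12>0); C5 at W (12>3)).
C2: dominated, since C1 does at least as well everywhere (W: 12>5, X: 9>4, Y: 11>9, Z: 12>7).
C3: dominated, since C1 does at least as well everywhere (W: 12>6, X: 9>2, Y: 11>7, Z: 12>6).
C1 strictly dominates C4 — W: 12>0, X: 9>2, Y: 11>1, Z: 12>3.
C1 strictly dominates C5 — W: 12>3, X: 9>7, Y: 11>2, Z: 12>4.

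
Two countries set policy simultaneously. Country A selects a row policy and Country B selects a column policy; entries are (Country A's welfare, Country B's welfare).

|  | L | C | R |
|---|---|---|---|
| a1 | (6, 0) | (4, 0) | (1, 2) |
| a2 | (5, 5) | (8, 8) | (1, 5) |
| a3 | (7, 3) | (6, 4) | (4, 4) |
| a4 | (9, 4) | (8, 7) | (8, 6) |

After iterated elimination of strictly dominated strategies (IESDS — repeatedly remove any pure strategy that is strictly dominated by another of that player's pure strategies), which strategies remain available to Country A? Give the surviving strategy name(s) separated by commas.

For Country A, a3 strictly dominates a1 on the remaining columns (L: 7>6, C: 6>4, R: 4>1); eliminate a1.
Country A's strategy a3 is strictly dominated by a4 (L: 9>7, C: 8>6, R: 8>4) and is removed.
For Country B, C strictly dominates L on the remaining rows (a2: 8>5, a4: 7>4); eliminate L.
Country B's strategy R is strictly dominated by C (a2: 8>5, a4: 7>6) and is removed.
Among the remaining strategies, none is strictly dominated by another pure strategy of the same player, so the elimination stops.
Surviving strategies — Country A: {a2, a4}; Country B: {C}.

a2, a4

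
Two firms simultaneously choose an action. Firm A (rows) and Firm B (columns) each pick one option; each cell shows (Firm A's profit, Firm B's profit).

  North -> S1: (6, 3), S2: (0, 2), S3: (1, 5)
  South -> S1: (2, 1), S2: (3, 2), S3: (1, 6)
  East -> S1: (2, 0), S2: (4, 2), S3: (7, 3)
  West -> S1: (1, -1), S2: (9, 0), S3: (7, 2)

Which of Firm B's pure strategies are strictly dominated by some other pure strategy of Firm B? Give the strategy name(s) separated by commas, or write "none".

S1, S2

S1 is strictly dominated by S3 (North: 5>3, South: 6>1, East: 3>0, West: 2>-1).
S2 is strictly dominated by S3 (North: 5>2, South: 6>2, East: 3>2, West: 2>0).
Nothing dominates S3: S1 at North (5>3); S2 at North (5>2).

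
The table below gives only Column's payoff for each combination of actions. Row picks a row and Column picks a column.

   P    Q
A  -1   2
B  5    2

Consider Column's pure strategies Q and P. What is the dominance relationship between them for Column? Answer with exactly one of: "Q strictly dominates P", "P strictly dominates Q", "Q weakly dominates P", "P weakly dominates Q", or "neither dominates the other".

neither dominates the other

Q's payoffs vs P's, by Row's action — A: 2>-1, B: 2<5.
Q does better at A but worse at B; neither strategy dominates the other.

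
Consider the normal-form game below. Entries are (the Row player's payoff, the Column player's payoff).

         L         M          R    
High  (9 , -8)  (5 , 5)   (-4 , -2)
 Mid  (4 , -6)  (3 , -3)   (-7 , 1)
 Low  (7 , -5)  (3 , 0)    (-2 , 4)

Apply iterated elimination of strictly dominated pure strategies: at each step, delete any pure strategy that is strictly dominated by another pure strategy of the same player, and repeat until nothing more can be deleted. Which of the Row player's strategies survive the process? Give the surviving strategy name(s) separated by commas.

The Row player's strategy Mid is strictly dominated by High (L: 9>4, M: 5>3, R: -4>-7) and is removed.
The Column player's strategy L is strictly dominated by M (High: 5>-8, Low: 0>-5) and is removed.
Among the remaining strategies, none is strictly dominated by another pure strategy of the same player, so the elimination stops.
Surviving strategies — the Row player: {High, Low}; the Column player: {M, R}.

High, Low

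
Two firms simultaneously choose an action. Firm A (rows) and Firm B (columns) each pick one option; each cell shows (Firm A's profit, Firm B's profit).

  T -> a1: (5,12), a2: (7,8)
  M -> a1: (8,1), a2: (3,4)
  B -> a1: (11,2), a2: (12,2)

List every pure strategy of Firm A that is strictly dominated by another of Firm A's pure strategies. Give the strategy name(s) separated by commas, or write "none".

T, M

B strictly dominates T — a1: 11>5, a2: 12>7.
B strictly dominates M — a1: 11>8, a2: 12>3.
B is not dominated — it holds its own against T at a1 (11>5); M at a1 (11>8).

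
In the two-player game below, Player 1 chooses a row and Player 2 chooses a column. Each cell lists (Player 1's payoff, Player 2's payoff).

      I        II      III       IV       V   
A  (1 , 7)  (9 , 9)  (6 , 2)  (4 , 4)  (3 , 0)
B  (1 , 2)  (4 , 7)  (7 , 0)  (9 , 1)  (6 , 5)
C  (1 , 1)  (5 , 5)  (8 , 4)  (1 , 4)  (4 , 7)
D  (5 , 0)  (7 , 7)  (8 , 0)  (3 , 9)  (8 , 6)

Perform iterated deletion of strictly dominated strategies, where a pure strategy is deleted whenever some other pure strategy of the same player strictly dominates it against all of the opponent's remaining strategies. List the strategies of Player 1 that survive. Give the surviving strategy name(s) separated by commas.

A

For Player 2, II strictly dominates I on the remaining rows (A: 9>7, B: 7>2, C: 5>1, D: 7>0); eliminate I.
Player 2's strategy III is strictly dominated by II (A: 9>2, B: 7>0, C: 5>4, D: 7>0) and is removed.
Player 1's strategy C is strictly dominated by D (II: 7>5, IV: 3>1, V: 8>4) and is removed.
For Player 2, II strictly dominates V on the remaining rows (A: 9>0, B: 7>5, D: 7>6); eliminate V.
For Player 1, A strictly dominates D on the remaining columns (II: 9>7, IV: 4>3); eliminate D.
Player 2's strategy IV is strictly dominated by II (A: 9>4, B: 7>1) and is removed.
Player 1's strategy B is strictly dominated by A (II: 9>4) and is removed.
Among the remaining strategies, none is strictly dominated by another pure strategy of the same player, so the elimination stops.
Surviving strategies — Player 1: {A}; Player 2: {II}.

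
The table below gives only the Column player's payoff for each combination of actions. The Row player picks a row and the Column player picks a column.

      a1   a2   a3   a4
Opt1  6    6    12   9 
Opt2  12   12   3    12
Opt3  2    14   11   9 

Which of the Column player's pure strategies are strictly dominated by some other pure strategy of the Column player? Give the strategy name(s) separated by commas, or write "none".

Nothing dominates a1: a2 at Opt1 (6=6); a3 at Opt2 (12>3); a4 at Opt2 (12=12).
a2 is not dominated — it holds its own against a1 at Opt1 (6=6); a3 at Opt2 (12>3); a4 at Opt2 (12=12).
Nothing dominates a3: a1 at Opt1 (12>6); a2 at Opt1 (12>6); a4 at Opt1 (12>9).
a4 is not dominated — it holds its own against a1 at Opt1 (9>6); a2 at Opt1 (9>6); a3 at Opt2 (12>3).

none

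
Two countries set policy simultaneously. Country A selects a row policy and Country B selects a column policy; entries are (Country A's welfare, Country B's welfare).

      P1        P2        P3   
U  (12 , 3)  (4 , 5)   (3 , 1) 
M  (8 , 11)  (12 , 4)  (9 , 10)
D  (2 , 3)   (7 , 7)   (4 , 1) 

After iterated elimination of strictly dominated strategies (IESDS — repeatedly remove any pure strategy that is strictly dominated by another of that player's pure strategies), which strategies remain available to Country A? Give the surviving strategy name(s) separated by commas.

Row D is eliminated: M beats it against every remaining column (P1: 8>2, P2: 12>7, P3: 9>4).
For Country B, P1 strictly dominates P3 on the remaining rows (U: 3>1, M: 11>10); eliminate P3.
Among the remaining strategies, none is strictly dominated by another pure strategy of the same player, so the elimination stops.
Surviving strategies — Country A: {U, M}; Country B: {P1, P2}.

U, M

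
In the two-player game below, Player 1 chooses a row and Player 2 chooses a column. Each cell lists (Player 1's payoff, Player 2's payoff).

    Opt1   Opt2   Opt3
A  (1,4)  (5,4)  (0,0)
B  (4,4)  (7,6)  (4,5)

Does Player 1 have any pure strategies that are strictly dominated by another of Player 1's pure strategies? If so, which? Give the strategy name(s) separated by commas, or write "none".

A

A: dominated, since B does at least as well everywhere (Opt1: 4>1, Opt2: 7>5, Opt3: 4>0).
B: no other strategy beats it everywhere (A at Opt1 (4>1)).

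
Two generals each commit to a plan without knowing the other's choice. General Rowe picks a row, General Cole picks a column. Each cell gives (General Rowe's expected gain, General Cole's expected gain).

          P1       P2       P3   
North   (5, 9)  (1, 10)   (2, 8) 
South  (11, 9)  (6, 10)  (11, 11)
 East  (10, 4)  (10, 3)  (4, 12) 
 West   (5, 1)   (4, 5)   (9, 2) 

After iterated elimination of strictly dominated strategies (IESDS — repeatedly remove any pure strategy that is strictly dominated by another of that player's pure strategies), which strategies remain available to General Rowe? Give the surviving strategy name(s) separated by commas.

South

General Rowe's strategy North is strictly dominated by South (P1: 11>5, P2: 6>1, P3: 11>2) and is removed.
Row West is eliminated: South beats it against every remaining column (P1: 11>5, P2: 6>4, P3: 11>9).
For General Cole, P3 strictly dominates P1 on the remaining rows (South: 11>9, East: 12>4); eliminate P1.
General Cole's strategy P2 is strictly dominated by P3 (South: 11>10, East: 12>3) and is removed.
General Rowe's strategy East is strictly dominated by South (P3: 11>4) and is removed.
Among the remaining strategies, none is strictly dominated by another pure strategy of the same player, so the elimination stops.
Surviving strategies — General Rowe: {South}; General Cole: {P3}.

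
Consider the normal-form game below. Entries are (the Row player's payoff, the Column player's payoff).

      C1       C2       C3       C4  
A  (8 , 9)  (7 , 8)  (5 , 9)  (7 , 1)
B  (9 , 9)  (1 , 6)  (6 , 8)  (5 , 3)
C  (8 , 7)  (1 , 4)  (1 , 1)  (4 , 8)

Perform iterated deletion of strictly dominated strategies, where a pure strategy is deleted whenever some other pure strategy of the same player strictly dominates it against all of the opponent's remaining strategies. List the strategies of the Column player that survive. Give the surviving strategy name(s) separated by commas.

C1

Column C2 is eliminated: C1 beats it against every remaining row (A: 9>8, B: 9>6, C: 7>4).
Row C is eliminated: B beats it against every remaining column (C1: 9>8, C3: 6>1, C4: 5>4).
The Column player's strategy C4 is strictly dominated by C1 (A: 9>1, B: 9>3) and is removed.
Row A is eliminated: B beats it against every remaining column (C1: 9>8, C3: 6>5).
For the Column player, C1 strictly dominates C3 on the remaining rows (B: 9>8); eliminate C3.
Among the remaining strategies, none is strictly dominated by another pure strategy of the same player, so the elimination stops.
Surviving strategies — the Row player: {B}; the Column player: {C1}.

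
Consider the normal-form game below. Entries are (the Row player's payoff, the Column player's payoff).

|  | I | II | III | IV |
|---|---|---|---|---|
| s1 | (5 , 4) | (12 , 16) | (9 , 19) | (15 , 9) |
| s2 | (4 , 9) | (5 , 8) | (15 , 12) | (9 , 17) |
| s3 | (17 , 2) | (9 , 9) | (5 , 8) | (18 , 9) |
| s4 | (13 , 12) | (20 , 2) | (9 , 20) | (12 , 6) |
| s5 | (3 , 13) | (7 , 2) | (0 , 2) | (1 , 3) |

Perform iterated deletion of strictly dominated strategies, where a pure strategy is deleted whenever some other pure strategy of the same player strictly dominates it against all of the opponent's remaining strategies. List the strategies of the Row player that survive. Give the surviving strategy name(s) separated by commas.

Row s5 is eliminated: s1 beats it against every remaining column (I: 5>3, II: 12>7, III: 9>0, IV: 15>1).
For the Column player, III strictly dominates I on the remaining rows (s1: 19>4, s2: 12>9, s3: 8>2, s4: 20>12); eliminate I.
Among the remaining strategies, none is strictly dominated by another pure strategy of the same player, so the elimination stops.
Surviving strategies — the Row player: {s1, s2, s3, s4}; the Column player: {II, III, IV}.

s1, s2, s3, s4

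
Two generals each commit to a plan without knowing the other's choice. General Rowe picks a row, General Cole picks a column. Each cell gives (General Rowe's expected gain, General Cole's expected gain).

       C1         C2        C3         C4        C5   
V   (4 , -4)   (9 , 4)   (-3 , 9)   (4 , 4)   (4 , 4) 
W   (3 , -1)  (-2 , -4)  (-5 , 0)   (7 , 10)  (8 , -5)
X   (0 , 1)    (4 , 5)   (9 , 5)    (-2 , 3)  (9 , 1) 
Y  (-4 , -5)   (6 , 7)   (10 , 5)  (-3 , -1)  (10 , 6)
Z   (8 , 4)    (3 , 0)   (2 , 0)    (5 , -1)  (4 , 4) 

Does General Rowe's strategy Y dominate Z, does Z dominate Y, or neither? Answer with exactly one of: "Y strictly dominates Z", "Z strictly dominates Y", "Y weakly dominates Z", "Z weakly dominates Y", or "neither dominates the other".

Y's payoffs vs Z's, by General Cole's action — C1: -4<8, C2: 6>3, C3: 10>2, C4: -3<5, C5: 10>4.
Y does better at C2, C3, C5 but worse at C1, C4; neither strategy dominates the other.

neither dominates the other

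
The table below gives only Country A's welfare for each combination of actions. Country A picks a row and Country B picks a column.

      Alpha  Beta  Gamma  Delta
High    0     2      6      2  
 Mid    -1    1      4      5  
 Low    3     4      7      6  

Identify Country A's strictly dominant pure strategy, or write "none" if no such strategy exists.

Low

Low vs High: Alpha: 3>0, Beta: 4>2, Gamma: 7>6, Delta: 6>2.
Low vs Mid: Alpha: 3>-1, Beta: 4>1, Gamma: 7>4, Delta: 6>5.
Low strictly beats every other strategy against every opponent action, so it is strictly dominant.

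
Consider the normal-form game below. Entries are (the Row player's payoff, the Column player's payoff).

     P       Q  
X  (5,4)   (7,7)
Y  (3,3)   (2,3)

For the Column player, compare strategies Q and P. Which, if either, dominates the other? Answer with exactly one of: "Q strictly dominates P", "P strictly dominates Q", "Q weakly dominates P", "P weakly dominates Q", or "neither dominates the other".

Q weakly dominates P

Q's payoffs vs P's, by the Row player's action — X: 7>4, Y: 3=3.
Q is at least as good everywhere and strictly better somewhere (tied only at Y), so Q weakly but not strictly dominates P.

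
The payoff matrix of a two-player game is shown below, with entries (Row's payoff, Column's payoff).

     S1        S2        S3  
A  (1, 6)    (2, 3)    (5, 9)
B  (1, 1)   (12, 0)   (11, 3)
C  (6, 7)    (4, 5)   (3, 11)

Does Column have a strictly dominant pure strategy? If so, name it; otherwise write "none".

S3 vs S1: A: 9>6, B: 3>1, C: 11>7.
S3 vs S2: A: 9>3, B: 3>0, C: 11>5.
S3 strictly beats every other strategy against every opponent action, so it is strictly dominant.

S3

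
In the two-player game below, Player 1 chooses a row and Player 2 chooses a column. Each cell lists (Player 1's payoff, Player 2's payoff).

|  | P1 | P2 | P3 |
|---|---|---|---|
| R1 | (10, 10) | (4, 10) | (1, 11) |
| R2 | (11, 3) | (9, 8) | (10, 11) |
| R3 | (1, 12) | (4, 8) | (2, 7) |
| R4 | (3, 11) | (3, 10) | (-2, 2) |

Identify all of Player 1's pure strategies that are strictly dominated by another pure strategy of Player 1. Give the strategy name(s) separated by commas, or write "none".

R1, R3, R4

R1: dominated, since R2 does at least as well everywhere (P1: 11>10, P2: 9>4, P3: 10>1).
Nothing dominates R2: R1 at P1 (11>10); R3 at P1 (11>1); R4 at P1 (11>3).
R2 strictly dominates R3 — P1: 11>1, P2: 9>4, P3: 10>2.
R4: dominated, since R1 does at least as well everywhere (P1: 10>3, P2: 4>3, P3: 1>-2).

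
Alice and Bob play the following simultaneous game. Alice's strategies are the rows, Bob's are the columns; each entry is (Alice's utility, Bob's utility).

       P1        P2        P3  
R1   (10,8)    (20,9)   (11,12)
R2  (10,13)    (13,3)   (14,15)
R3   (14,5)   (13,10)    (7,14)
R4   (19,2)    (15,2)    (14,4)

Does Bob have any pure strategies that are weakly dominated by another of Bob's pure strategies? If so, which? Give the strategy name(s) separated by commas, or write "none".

P1: dominated, since P3 does at least as well everywhere (R1: 12>8, R2: 15>13, R3: 14>5, R4: 4>2).
P3 weakly dominates P2 — R1: 12>9, R2: 15>3, R3: 14>10, R4: 4>2.
P3: no other strategy beats it everywhere (P1 at R1 (12>8); P2 at R1 (12>9)).

P1, P2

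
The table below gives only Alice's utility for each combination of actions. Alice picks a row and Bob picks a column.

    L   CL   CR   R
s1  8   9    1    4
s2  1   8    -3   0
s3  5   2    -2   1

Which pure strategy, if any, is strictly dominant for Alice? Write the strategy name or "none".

s1

s1 vs s2: L: 8>1, CL: 9>8, CR: 1>-3, R: 4>0.
s1 vs s3: L: 8>5, CL: 9>2, CR: 1>-2, R: 4>1.
s1 strictly beats every other strategy against every opponent action, so it is strictly dominant.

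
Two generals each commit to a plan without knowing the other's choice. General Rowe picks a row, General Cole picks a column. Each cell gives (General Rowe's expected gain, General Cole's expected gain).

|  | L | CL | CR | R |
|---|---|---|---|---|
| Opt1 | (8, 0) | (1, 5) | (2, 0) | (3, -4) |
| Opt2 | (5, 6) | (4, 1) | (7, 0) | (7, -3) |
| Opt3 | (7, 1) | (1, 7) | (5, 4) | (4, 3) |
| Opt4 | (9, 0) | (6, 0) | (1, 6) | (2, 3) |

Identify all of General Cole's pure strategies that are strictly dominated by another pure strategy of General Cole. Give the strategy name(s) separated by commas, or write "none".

Nothing dominates L: CL at Opt2 (6>1); CR at Opt1 (0=0); R at Opt1 (0>-4).
CL: no other strategy beats it everywhere (L at Opt1 (5>0); CR at Opt1 (5>0); R at Opt1 (5>-4)).
CR: no other strategy beats it everywhere (L at Opt1 (0=0); CL at Opt4 (6>0); R at Opt1 (0>-4)).
R is strictly dominated by CR (Opt1: 0>-4, Opt2: 0>-3, Opt3: 4>3, Opt4: 6>3).

R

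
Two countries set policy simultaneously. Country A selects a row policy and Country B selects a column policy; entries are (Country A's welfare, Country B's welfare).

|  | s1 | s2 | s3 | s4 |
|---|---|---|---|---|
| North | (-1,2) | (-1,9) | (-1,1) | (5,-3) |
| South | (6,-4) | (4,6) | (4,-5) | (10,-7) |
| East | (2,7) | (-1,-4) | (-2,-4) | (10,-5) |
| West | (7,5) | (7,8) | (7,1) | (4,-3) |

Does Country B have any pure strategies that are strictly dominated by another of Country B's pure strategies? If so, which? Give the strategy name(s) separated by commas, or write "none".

s1 is not dominated — it holds its own against s2 at East (7>-4); s3 at North (2>1); s4 at North (2>-3).
s2 is not dominated — it holds its own against s1 at North (9>2); s3 at North (9>1); s4 at North (9>-3).
s1 strictly dominates s3 — North: 2>1, South: -4>-5, East: 7>-4, West: 5>1.
s1 strictly dominates s4 — North: 2>-3, South: -4>-7, East: 7>-5, West: 5>-3.

s3, s4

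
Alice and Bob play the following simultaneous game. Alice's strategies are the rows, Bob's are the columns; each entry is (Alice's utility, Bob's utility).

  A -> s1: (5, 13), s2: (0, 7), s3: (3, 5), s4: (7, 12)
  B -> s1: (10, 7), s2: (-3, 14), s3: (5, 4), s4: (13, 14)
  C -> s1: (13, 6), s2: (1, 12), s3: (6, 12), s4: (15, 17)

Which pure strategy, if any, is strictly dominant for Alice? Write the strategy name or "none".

C

C vs A: s1: 13>5, s2: 1>0, s3: 6>3, s4: 15>7.
C vs B: s1: 13>10, s2: 1>-3, s3: 6>5, s4: 15>13.
C strictly beats every other strategy against every opponent action, so it is strictly dominant.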